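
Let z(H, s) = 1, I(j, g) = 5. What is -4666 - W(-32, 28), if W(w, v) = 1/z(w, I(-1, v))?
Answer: -4667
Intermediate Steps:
W(w, v) = 1 (W(w, v) = 1/1 = 1)
-4666 - W(-32, 28) = -4666 - 1*1 = -4666 - 1 = -4667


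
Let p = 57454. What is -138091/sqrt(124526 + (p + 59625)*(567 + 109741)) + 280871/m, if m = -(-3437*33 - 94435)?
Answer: 280871/207856 - 138091*sqrt(12914874858)/12914874858 ≈ 0.13615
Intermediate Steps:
m = 207856 (m = -(-113421 - 94435) = -1*(-207856) = 207856)
-138091/sqrt(124526 + (p + 59625)*(567 + 109741)) + 280871/m = -138091/sqrt(124526 + (57454 + 59625)*(567 + 109741)) + 280871/207856 = -138091/sqrt(124526 + 117079*110308) + 280871*(1/207856) = -138091/sqrt(124526 + 12914750332) + 280871/207856 = -138091*sqrt(12914874858)/12914874858 + 280871/207856 = 280871/207856 - 138091*sqrt(12914874858)/12914874858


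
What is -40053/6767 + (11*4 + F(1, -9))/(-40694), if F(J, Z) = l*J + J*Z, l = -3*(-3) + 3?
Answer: -1630234831/275376298 ≈ -5.9200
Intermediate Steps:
l = 12 (l = 9 + 3 = 12)
F(J, Z) = 12*J + J*Z
-40053/6767 + (11*4 + F(1, -9))/(-40694) = -40053/6767 + (11*4 + 1*(12 - 9))/(-40694) = -40053*1/6767 + (44 + 1*3)*(-1/40694) = -40053/6767 + (44 + 3)*(-1/40694) = -40053/6767 + 47*(-1/40694) = -40053/6767 - 47/40694 = -1630234831/275376298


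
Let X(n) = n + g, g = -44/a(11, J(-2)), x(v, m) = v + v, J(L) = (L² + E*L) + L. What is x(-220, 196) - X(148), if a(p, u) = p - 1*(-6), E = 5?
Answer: -9952/17 ≈ -585.41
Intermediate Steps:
J(L) = L² + 6*L (J(L) = (L² + 5*L) + L = L² + 6*L)
a(p, u) = 6 + p (a(p, u) = p + 6 = 6 + p)
x(v, m) = 2*v
g = -44/17 (g = -44/(6 + 11) = -44/17 ≈ -2.5882)
X(n) = -44/17 + n (X(n) = n - 44/17 = -44/17 + n)
x(-220, 196) - X(148) = 2*(-220) - (-44/17 + 148) = -440 - 1*2472/17 = -440 - 2472/17 = -9952/17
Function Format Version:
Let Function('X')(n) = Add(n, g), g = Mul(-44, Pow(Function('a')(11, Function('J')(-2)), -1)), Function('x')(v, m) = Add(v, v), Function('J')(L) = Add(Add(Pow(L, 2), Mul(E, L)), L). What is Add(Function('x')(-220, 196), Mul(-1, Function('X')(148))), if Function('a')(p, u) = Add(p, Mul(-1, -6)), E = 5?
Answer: Rational(-9952, 17) ≈ -585.41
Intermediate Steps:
Function('J')(L) = Add(Pow(L, 2), Mul(6, L)) (Function('J')(L) = Add(Add(Pow(L, 2), Mul(5, L)), L) = Add(Pow(L, 2), Mul(6, L)))
Function('a')(p, u) = Add(6, p) (Function('a')(p, u) = Add(p, 6) = Add(6, p))
Function('x')(v, m) = Mul(2, v)
g = Rational(-44, 17) (g = Mul(-44, Pow(Add(6, 11), -1)) = Mul(-44, Pow(17, -1)) = Mul(-44, Rational(1, 17)) = Rational(-44, 17) ≈ -2.5882)
Function('X')(n) = Add(Rational(-44, 17), n) (Function('X')(n) = Add(n, Rational(-44, 17)) = Add(Rational(-44, 17), n))
Add(Function('x')(-220, 196), Mul(-1, Function('X')(148))) = Add(Mul(2, -220), Mul(-1, Add(Rational(-44, 17), 148))) = Add(-440, Mul(-1, Rational(2472, 17))) = Add(-440, Rational(-2472, 17)) = Rational(-9952, 17)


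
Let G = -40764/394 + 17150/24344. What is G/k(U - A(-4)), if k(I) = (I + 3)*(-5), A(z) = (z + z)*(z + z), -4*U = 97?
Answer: -22400039/92918005 ≈ -0.24107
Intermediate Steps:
U = -97/4 (U = -1/4*97 = -97/4 ≈ -24.250)
G = -246400429/2397884 (G = -40764*1/394 + 17150*(1/24344) = -20382/197 + 8575/12172 = -246400429/2397884 ≈ -102.76)
A(z) = 4*z**2 (A(z) = (2*z)*(2*z) = 4*z**2)
k(I) = -15 - 5*I (k(I) = (3 + I)*(-5) = -15 - 5*I)
G/k(U - A(-4)) = -246400429/(2397884*(-15 - 5*(-97/4 - 4*(-4)**2))) = -246400429/(2397884*(-15 - 5*(-97/4 - 4*16))) = -246400429/(2397884*(-15 - 5*(-97/4 - 1*64))) = -246400429/(2397884*(-15 - 5*(-97/4 - 64))) = -246400429/(2397884*(-15 - 5*(-353/4))) = -246400429/(2397884*(-15 + 1765/4)) = -246400429/(2397884*1705/4) = -246400429/2397884*4/1705 = -22400039/92918005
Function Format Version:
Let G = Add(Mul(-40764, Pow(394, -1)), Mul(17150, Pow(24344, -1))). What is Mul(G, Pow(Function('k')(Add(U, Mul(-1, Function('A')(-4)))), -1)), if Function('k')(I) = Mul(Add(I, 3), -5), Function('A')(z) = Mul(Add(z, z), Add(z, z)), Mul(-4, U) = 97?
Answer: Rational(-22400039, 92918005) ≈ -0.24107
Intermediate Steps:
U = Rational(-97, 4) (U = Mul(Rational(-1, 4), 97) = Rational(-97, 4) ≈ -24.250)
G = Rational(-246400429, 2397884) (G = Add(Mul(-40764, Rational(1, 394)), Mul(17150, Rational(1, 24344))) = Add(Rational(-20382, 197), Rational(8575, 12172)) = Rational(-246400429, 2397884) ≈ -102.76)
Function('A')(z) = Mul(4, Pow(z, 2)) (Function('A')(z) = Mul(Mul(2, z), Mul(2, z)) = Mul(4, Pow(z, 2)))
Function('k')(I) = Add(-15, Mul(-5, I)) (Function('k')(I) = Mul(Add(3, I), -5) = Add(-15, Mul(-5, I)))
Mul(G, Pow(Function('k')(Add(U, Mul(-1, Function('A')(-4)))), -1)) = Mul(Rational(-246400429, 2397884), Pow(Add(-15, Mul(-5, Add(Rational(-97, 4), Mul(-1, Mul(4, Pow(-4, 2)))))), -1)) = Mul(Rational(-246400429, 2397884), Pow(Add(-15, Mul(-5, Add(Rational(-97, 4), Mul(-1, Mul(4, 16))))), -1)) = Mul(Rational(-246400429, 2397884), Pow(Add(-15, Mul(-5, Add(Rational(-97, 4), Mul(-1, 64)))), -1)) = Mul(Rational(-246400429, 2397884), Pow(Add(-15, Mul(-5, Add(Rational(-97, 4), -64))), -1)) = Mul(Rational(-246400429, 2397884), Pow(Add(-15, Mul(-5, Rational(-353, 4))), -1)) = Mul(Rational(-246400429, 2397884), Pow(Add(-15, Rational(1765, 4)), -1)) = Mul(Rational(-246400429, 2397884), Pow(Rational(1705, 4), -1)) = Mul(Rational(-246400429, 2397884), Rational(4, 1705)) = Rational(-22400039, 92918005)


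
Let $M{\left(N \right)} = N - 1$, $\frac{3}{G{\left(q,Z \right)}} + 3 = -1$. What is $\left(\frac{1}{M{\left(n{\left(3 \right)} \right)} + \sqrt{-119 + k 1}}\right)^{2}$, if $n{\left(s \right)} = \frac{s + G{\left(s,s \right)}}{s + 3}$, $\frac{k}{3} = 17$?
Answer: $\frac{64}{\left(-5 + 16 i \sqrt{17}\right)^{2}} \approx -0.014455 + 0.0022038 i$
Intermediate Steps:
$k = 51$ ($k = 3 \cdot 17 = 51$)
$G{\left(q,Z \right)} = - \frac{3}{4}$ ($G{\left(q,Z \right)} = \frac{3}{-3 - 1} = \frac{3}{-4} = 3 \left(- \frac{1}{4}\right) = - \frac{3}{4}$)
$n{\left(s \right)} = \frac{- \frac{3}{4} + s}{3 + s}$ ($n{\left(s \right)} = \frac{s - \frac{3}{4}}{s + 3} = \frac{- \frac{3}{4} + s}{3 + s}$)
$M{\left(N \right)} = -1 + N$
$\left(\frac{1}{M{\left(n{\left(3 \right)} \right)} + \sqrt{-119 + k 1}}\right)^{2} = \left(\frac{1}{\left(-1 + \frac{- \frac{3}{4} + 3}{3 + 3}\right) + \sqrt{-119 + 51 \cdot 1}}\right)^{2} = \left(\frac{1}{\left(-1 + \frac{1}{6} \cdot \frac{9}{4}\right) + \sqrt{-119 + 51}}\right)^{2} = \left(\frac{1}{\left(-1 + \frac{1}{6} \cdot \frac{9}{4}\right) + \sqrt{-68}}\right)^{2} = \left(\frac{1}{\left(-1 + \frac{3}{8}\right) + 2 i \sqrt{17}}\right)^{2} = \left(\frac{1}{- \frac{5}{8} + 2 i \sqrt{17}}\right)^{2} = \frac{1}{\left(- \frac{5}{8} + 2 i \sqrt{17}\right)^{2}}$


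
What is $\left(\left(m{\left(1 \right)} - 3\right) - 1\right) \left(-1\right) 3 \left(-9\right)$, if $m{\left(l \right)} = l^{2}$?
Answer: $-81$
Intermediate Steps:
$\left(\left(m{\left(1 \right)} - 3\right) - 1\right) \left(-1\right) 3 \left(-9\right) = \left(\left(1^{2} - 3\right) - 1\right) \left(-1\right) 3 \left(-9\right) = \left(\left(1 - 3\right) - 1\right) \left(-1\right) 3 \left(-9\right) = \left(-2 - 1\right) \left(-1\right) 3 \left(-9\right) = \left(-3\right) \left(-1\right) 3 \left(-9\right) = 3 \cdot 3 \left(-9\right) = 9 \left(-9\right) = -81$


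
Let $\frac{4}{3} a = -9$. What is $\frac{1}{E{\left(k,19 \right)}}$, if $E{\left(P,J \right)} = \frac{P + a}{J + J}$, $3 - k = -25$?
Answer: $\frac{152}{85} \approx 1.7882$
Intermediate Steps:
$k = 28$ ($k = 3 - -25 = 3 + 25 = 28$)
$a = - \frac{27}{4}$ ($a = \frac{3}{4} \left(-9\right) = - \frac{27}{4} \approx -6.75$)
$E{\left(P,J \right)} = \frac{- \frac{27}{4} + P}{2 J}$ ($E{\left(P,J \right)} = \frac{P - \frac{27}{4}}{J + J} = \frac{- \frac{27}{4} + P}{2 J}$)
$\frac{1}{E{\left(k,19 \right)}} = \frac{1}{\frac{1}{8} \cdot \frac{1}{19} \left(-27 + 4 \cdot 28\right)} = \frac{1}{\frac{1}{8} \cdot \frac{1}{19} \left(-27 + 112\right)} = \frac{1}{\frac{1}{8} \cdot \frac{1}{19} \cdot 85} = \frac{1}{\frac{85}{152}} = \frac{152}{85}$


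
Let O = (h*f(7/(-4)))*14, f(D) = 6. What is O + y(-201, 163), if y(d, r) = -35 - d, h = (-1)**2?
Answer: 250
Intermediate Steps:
h = 1
O = 84 (O = (1*6)*14 = 6*14 = 84)
O + y(-201, 163) = 84 + (-35 - 1*(-201)) = 84 + (-35 + 201) = 84 + 166 = 250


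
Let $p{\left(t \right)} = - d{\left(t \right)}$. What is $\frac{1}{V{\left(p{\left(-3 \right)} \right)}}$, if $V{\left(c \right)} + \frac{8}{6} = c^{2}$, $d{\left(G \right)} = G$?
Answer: $\frac{3}{23} \approx 0.13043$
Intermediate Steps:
$p{\left(t \right)} = - t$
$V{\left(c \right)} = - \frac{4}{3} + c^{2}$
$\frac{1}{V{\left(p{\left(-3 \right)} \right)}} = \frac{1}{- \frac{4}{3} + \left(\left(-1\right) \left(-3\right)\right)^{2}} = \frac{1}{- \frac{4}{3} + 3^{2}} = \frac{1}{- \frac{4}{3} + 9} = \frac{1}{\frac{23}{3}} = \frac{3}{23}$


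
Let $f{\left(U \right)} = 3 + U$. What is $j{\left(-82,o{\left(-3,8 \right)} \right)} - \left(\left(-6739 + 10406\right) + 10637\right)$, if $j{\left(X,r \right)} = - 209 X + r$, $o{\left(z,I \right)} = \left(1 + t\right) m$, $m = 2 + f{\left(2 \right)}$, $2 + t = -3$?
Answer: $2806$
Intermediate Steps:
$t = -5$ ($t = -2 - 3 = -5$)
$m = 7$ ($m = 2 + \left(3 + 2\right) = 2 + 5 = 7$)
$o{\left(z,I \right)} = -28$ ($o{\left(z,I \right)} = \left(1 - 5\right) 7 = \left(-4\right) 7 = -28$)
$j{\left(X,r \right)} = r - 209 X$
$j{\left(-82,o{\left(-3,8 \right)} \right)} - \left(\left(-6739 + 10406\right) + 10637\right) = \left(-28 - -17138\right) - \left(\left(-6739 + 10406\right) + 10637\right) = \left(-28 + 17138\right) - \left(3667 + 10637\right) = 17110 - 14304 = 2806$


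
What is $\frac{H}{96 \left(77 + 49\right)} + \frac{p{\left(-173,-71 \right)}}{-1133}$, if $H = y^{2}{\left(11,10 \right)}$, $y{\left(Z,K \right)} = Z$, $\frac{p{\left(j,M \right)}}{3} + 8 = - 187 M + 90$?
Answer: $- \frac{484634299}{13704768} \approx -35.362$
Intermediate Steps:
$p{\left(j,M \right)} = 246 - 561 M$ ($p{\left(j,M \right)} = -24 + 3 \left(- 187 M + 90\right) = -24 + 3 \left(90 - 187 M\right) = -24 - \left(-270 + 561 M\right) = 246 - 561 M$)
$H = 121$ ($H = 11^{2} = 121$)
$\frac{H}{96 \left(77 + 49\right)} + \frac{p{\left(-173,-71 \right)}}{-1133} = \frac{121}{96 \left(77 + 49\right)} + \frac{246 - -39831}{-1133} = \frac{121}{96 \cdot 126} + \left(246 + 39831\right) \left(- \frac{1}{1133}\right) = \frac{121}{12096} + 40077 \left(- \frac{1}{1133}\right) = 121 \cdot \frac{1}{12096} - \frac{40077}{1133} = \frac{121}{12096} - \frac{40077}{1133} = - \frac{484634299}{13704768}$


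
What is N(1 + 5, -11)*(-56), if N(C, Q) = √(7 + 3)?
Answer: -56*√10 ≈ -177.09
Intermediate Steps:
N(C, Q) = √10
N(1 + 5, -11)*(-56) = √10*(-56) = -56*√10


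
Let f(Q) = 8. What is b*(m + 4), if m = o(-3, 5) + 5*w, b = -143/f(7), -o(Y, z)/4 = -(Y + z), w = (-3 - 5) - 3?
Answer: 6149/8 ≈ 768.63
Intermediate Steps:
w = -11 (w = -8 - 3 = -11)
o(Y, z) = 4*Y + 4*z (o(Y, z) = -(-4)*(Y + z) = -4*(-Y - z) = 4*Y + 4*z)
b = -143/8 ≈ -17.875
m = -47 (m = (4*(-3) + 4*5) + 5*(-11) = (-12 + 20) - 55 = 8 - 55 = -47)
b*(m + 4) = -143*(-47 + 4)/8 = -143/8*(-43) = 6149/8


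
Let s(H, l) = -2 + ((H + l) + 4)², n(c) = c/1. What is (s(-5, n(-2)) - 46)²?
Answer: 1521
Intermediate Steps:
n(c) = c (n(c) = c*1 = c)
s(H, l) = -2 + (4 + H + l)²
(s(-5, n(-2)) - 46)² = ((-2 + (4 - 5 - 2)²) - 46)² = ((-2 + (-3)²) - 46)² = ((-2 + 9) - 46)² = (7 - 46)² = (-39)² = 1521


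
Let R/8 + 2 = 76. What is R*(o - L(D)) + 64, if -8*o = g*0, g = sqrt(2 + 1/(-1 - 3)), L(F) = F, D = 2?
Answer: -1120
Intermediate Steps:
g = sqrt(7)/2 (g = sqrt(2 + 1/(-4)) = sqrt(2 - 1/4) = sqrt(7/4) = sqrt(7)/2 ≈ 1.3229)
o = 0 (o = -sqrt(7)/2*0/8 = -1/8*0 = 0)
R = 592 (R = -16 + 8*76 = -16 + 608 = 592)
R*(o - L(D)) + 64 = 592*(0 - 1*2) + 64 = 592*(0 - 2) + 64 = 592*(-2) + 64 = -1184 + 64 = -1120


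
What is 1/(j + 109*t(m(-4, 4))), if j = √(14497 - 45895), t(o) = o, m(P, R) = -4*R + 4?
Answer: -218/290377 - I*√31398/1742262 ≈ -0.00075075 - 0.0001017*I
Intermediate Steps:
m(P, R) = 4 - 4*R
j = I*√31398 (j = √(-31398) = I*√31398 ≈ 177.19*I)
1/(j + 109*t(m(-4, 4))) = 1/(I*√31398 + 109*(4 - 4*4)) = 1/(I*√31398 + 109*(4 - 16)) = 1/(I*√31398 + 109*(-12)) = 1/(I*√31398 - 1308) = 1/(-1308 + I*√31398)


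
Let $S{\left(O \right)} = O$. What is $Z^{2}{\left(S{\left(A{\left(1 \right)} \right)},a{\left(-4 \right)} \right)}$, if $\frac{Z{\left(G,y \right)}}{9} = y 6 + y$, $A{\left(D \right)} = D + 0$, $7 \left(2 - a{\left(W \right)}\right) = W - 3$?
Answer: $35721$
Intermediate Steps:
$a{\left(W \right)} = \frac{17}{7} - \frac{W}{7}$ ($a{\left(W \right)} = 2 - \frac{W - 3}{7} = 2 - \frac{-3 + W}{7} = 2 - \left(- \frac{3}{7} + \frac{W}{7}\right) = \frac{17}{7} - \frac{W}{7}$)
$A{\left(D \right)} = D$
$Z{\left(G,y \right)} = 63 y$ ($Z{\left(G,y \right)} = 9 \left(y 6 + y\right) = 9 \left(6 y + y\right) = 9 \cdot 7 y = 63 y$)
$Z^{2}{\left(S{\left(A{\left(1 \right)} \right)},a{\left(-4 \right)} \right)} = \left(63 \left(\frac{17}{7} - - \frac{4}{7}\right)\right)^{2} = \left(63 \left(\frac{17}{7} + \frac{4}{7}\right)\right)^{2} = \left(63 \cdot 3\right)^{2} = 189^{2} = 35721$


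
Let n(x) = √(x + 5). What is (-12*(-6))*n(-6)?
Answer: 72*I ≈ 72.0*I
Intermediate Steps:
n(x) = √(5 + x)
(-12*(-6))*n(-6) = (-12*(-6))*√(5 - 6) = 72*√(-1) = 72*I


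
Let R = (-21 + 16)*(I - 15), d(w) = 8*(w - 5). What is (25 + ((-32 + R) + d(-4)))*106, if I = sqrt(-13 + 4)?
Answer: -424 - 1590*I ≈ -424.0 - 1590.0*I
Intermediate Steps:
I = 3*I (I = sqrt(-9) = 3*I ≈ 3.0*I)
d(w) = -40 + 8*w (d(w) = 8*(-5 + w) = -40 + 8*w)
R = 75 - 15*I (R = (-21 + 16)*(3*I - 15) = -5*(-15 + 3*I) = 75 - 15*I ≈ 75.0 - 15.0*I)
(25 + ((-32 + R) + d(-4)))*106 = (25 + ((-32 + (75 - 15*I)) + (-40 + 8*(-4))))*106 = (25 + ((43 - 15*I) + (-40 - 32)))*106 = (25 + ((43 - 15*I) - 72))*106 = (25 + (-29 - 15*I))*106 = (-4 - 15*I)*106 = -424 - 1590*I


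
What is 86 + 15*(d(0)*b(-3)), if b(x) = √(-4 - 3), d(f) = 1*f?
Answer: 86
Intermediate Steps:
d(f) = f
b(x) = I*√7 (b(x) = √(-7) = I*√7)
86 + 15*(d(0)*b(-3)) = 86 + 15*(0*(I*√7)) = 86 + 15*0 = 86 + 0 = 86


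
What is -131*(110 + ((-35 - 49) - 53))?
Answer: 3537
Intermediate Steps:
-131*(110 + ((-35 - 49) - 53)) = -131*(110 + (-84 - 53)) = -131*(110 - 137) = -131*(-27) = 3537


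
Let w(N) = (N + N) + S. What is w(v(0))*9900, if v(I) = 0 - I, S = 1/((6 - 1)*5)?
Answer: 396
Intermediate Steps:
S = 1/25 (S = (⅕)/5 = (⅕)*(⅕) = 1/25 ≈ 0.040000)
v(I) = -I
w(N) = 1/25 + 2*N (w(N) = (N + N) + 1/25 = 2*N + 1/25 = 1/25 + 2*N)
w(v(0))*9900 = (1/25 + 2*(-1*0))*9900 = (1/25 + 2*0)*9900 = (1/25 + 0)*9900 = (1/25)*9900 = 396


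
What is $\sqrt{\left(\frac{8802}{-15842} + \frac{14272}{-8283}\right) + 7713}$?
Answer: $\frac{28 \sqrt{5344834741818}}{737187} \approx 87.811$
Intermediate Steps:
$\sqrt{\left(\frac{8802}{-15842} + \frac{14272}{-8283}\right) + 7713} = \sqrt{\left(8802 \left(- \frac{1}{15842}\right) + 14272 \left(- \frac{1}{8283}\right)\right) + 7713} = \sqrt{\left(- \frac{4401}{7921} - \frac{14272}{8283}\right) + 7713} = \sqrt{- \frac{149501995}{65609643} + 7713} = \sqrt{\frac{505897674464}{65609643}} = \frac{28 \sqrt{5344834741818}}{737187}$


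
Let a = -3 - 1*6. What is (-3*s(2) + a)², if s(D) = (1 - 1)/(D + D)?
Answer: 81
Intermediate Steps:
a = -9 (a = -3 - 6 = -9)
s(D) = 0 (s(D) = 0/((2*D)) = 0*(1/(2*D)) = 0)
(-3*s(2) + a)² = (-3*0 - 9)² = (0 - 9)² = (-9)² = 81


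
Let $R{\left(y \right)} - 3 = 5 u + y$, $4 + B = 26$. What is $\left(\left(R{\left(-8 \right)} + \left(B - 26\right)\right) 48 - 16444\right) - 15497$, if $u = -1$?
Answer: $-32613$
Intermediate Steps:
$B = 22$ ($B = -4 + 26 = 22$)
$R{\left(y \right)} = -2 + y$ ($R{\left(y \right)} = 3 + \left(5 \left(-1\right) + y\right) = 3 + \left(-5 + y\right) = -2 + y$)
$\left(\left(R{\left(-8 \right)} + \left(B - 26\right)\right) 48 - 16444\right) - 15497 = \left(\left(\left(-2 - 8\right) + \left(22 - 26\right)\right) 48 - 16444\right) - 15497 = \left(\left(-10 - 4\right) 48 - 16444\right) - 15497 = \left(\left(-14\right) 48 - 16444\right) - 15497 = \left(-672 - 16444\right) - 15497 = -17116 - 15497 = -32613$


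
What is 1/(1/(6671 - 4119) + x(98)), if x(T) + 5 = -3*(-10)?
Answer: 2552/63801 ≈ 0.039999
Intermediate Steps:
x(T) = 25 (x(T) = -5 - 3*(-10) = -5 + 30 = 25)
1/(1/(6671 - 4119) + x(98)) = 1/(1/(6671 - 4119) + 25) = 1/(1/2552 + 25) = 1/(63801/2552) = 2552/63801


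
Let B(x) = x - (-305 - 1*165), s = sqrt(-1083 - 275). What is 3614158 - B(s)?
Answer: 3613688 - I*sqrt(1358) ≈ 3.6137e+6 - 36.851*I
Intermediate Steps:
s = I*sqrt(1358) (s = sqrt(-1358) = I*sqrt(1358) ≈ 36.851*I)
B(x) = 470 + x (B(x) = x - (-305 - 165) = x - 1*(-470) = x + 470 = 470 + x)
3614158 - B(s) = 3614158 - (470 + I*sqrt(1358)) = 3614158 + (-470 - I*sqrt(1358)) = 3613688 - I*sqrt(1358)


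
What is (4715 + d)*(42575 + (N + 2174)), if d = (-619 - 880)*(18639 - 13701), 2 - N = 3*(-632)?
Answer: -345064045509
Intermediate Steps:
N = 1898 (N = 2 - 3*(-632) = 2 - 1*(-1896) = 2 + 1896 = 1898)
d = -7402062 (d = -1499*4938 = -7402062)
(4715 + d)*(42575 + (N + 2174)) = (4715 - 7402062)*(42575 + (1898 + 2174)) = -7397347*(42575 + 4072) = -7397347*46647 = -345064045509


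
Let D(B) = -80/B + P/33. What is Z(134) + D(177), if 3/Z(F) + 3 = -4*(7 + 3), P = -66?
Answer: -19193/7611 ≈ -2.5217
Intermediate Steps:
Z(F) = -3/43 (Z(F) = 3/(-3 - 4*(7 + 3)) = 3/(-3 - 4*10) = 3/(-3 - 40) = 3/(-43) = 3*(-1/43) = -3/43)
D(B) = -2 - 80/B (D(B) = -80/B - 66/33 = -80/B - 66*1/33 = -80/B - 2 = -2 - 80/B)
Z(134) + D(177) = -3/43 + (-2 - 80/177) = -3/43 - 434/177 = -19193/7611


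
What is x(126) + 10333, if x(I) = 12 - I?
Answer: 10219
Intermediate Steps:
x(126) + 10333 = (12 - 1*126) + 10333 = (12 - 126) + 10333 = -114 + 10333 = 10219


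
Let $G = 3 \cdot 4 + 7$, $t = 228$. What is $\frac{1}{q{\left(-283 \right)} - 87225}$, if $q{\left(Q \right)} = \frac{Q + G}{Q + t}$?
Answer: $- \frac{5}{436101} \approx -1.1465 \cdot 10^{-5}$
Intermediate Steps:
$G = 19$ ($G = 12 + 7 = 19$)
$q{\left(Q \right)} = \frac{19 + Q}{228 + Q}$ ($q{\left(Q \right)} = \frac{Q + 19}{Q + 228} = \frac{19 + Q}{228 + Q}$)
$\frac{1}{q{\left(-283 \right)} - 87225} = \frac{1}{\frac{19 - 283}{228 - 283} - 87225} = \frac{1}{\frac{1}{-55} \left(-264\right) - 87225} = \frac{1}{\left(- \frac{1}{55}\right) \left(-264\right) - 87225} = \frac{1}{\frac{24}{5} - 87225} = \frac{1}{- \frac{436101}{5}} = - \frac{5}{436101}$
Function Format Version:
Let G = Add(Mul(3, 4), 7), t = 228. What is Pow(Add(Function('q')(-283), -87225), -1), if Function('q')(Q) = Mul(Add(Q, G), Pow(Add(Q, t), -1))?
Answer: Rational(-5, 436101) ≈ -1.1465e-5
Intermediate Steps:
G = 19 (G = Add(12, 7) = 19)
Function('q')(Q) = Mul(Pow(Add(228, Q), -1), Add(19, Q)) (Function('q')(Q) = Mul(Add(Q, 19), Pow(Add(Q, 228), -1)) = Mul(Add(19, Q), Pow(Add(228, Q), -1)) = Mul(Pow(Add(228, Q), -1), Add(19, Q)))
Pow(Add(Function('q')(-283), -87225), -1) = Pow(Add(Mul(Pow(Add(228, -283), -1), Add(19, -283)), -87225), -1) = Pow(Add(Mul(Pow(-55, -1), -264), -87225), -1) = Pow(Add(Mul(Rational(-1, 55), -264), -87225), -1) = Pow(Add(Rational(24, 5), -87225), -1) = Pow(Rational(-436101, 5), -1) = Rational(-5, 436101)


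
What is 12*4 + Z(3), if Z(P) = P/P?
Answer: 49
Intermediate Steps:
Z(P) = 1
12*4 + Z(3) = 12*4 + 1 = 48 + 1 = 49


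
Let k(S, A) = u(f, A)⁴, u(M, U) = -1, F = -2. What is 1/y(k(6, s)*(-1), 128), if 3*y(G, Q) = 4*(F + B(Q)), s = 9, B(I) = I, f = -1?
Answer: 1/168 ≈ 0.0059524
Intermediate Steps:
k(S, A) = 1 (k(S, A) = (-1)⁴ = 1)
y(G, Q) = -8/3 + 4*Q/3 (y(G, Q) = (4*(-2 + Q))/3 = (-8 + 4*Q)/3 = -8/3 + 4*Q/3)
1/y(k(6, s)*(-1), 128) = 1/(-8/3 + (4/3)*128) = 1/(-8/3 + 512/3) = 1/168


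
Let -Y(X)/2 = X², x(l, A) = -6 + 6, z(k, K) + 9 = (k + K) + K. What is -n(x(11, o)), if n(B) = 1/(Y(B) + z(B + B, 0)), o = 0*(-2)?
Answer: ⅑ ≈ 0.11111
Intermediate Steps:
o = 0
z(k, K) = -9 + k + 2*K (z(k, K) = -9 + ((k + K) + K) = -9 + ((K + k) + K) = -9 + (k + 2*K) = -9 + k + 2*K)
x(l, A) = 0
Y(X) = -2*X²
n(B) = 1/(-9 - 2*B² + 2*B) (n(B) = 1/(-2*B² + (-9 + (B + B) + 2*0)) = 1/(-2*B² + (-9 + 2*B + 0)) = 1/(-2*B² + (-9 + 2*B)) = 1/(-9 - 2*B² + 2*B))
-n(x(11, o)) = -(-1)/(9 - 2*0 + 2*0²) = -(-1)/(9 + 0 + 2*0) = -(-1)/(9 + 0 + 0) = -(-1)/9 = -1*(-⅑) = ⅑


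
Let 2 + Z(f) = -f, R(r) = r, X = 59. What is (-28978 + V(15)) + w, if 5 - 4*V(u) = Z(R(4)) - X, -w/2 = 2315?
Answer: -67181/2 ≈ -33591.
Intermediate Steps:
w = -4630 (w = -2*2315 = -4630)
Z(f) = -2 - f
V(u) = 35/2 (V(u) = 5/4 - ((-2 - 1*4) - 1*59)/4 = 5/4 - ((-2 - 4) - 59)/4 = 5/4 - (-6 - 59)/4 = 5/4 - ¼*(-65) = 5/4 + 65/4 = 35/2)
(-28978 + V(15)) + w = (-28978 + 35/2) - 4630 = -57921/2 - 4630 = -67181/2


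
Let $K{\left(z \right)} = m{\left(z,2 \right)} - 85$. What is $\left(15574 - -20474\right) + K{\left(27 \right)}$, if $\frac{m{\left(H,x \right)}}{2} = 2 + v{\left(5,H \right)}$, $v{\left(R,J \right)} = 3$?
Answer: $35973$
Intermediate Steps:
$m{\left(H,x \right)} = 10$ ($m{\left(H,x \right)} = 2 \left(2 + 3\right) = 2 \cdot 5 = 10$)
$K{\left(z \right)} = -75$ ($K{\left(z \right)} = 10 - 85 = -75$)
$\left(15574 - -20474\right) + K{\left(27 \right)} = \left(15574 - -20474\right) - 75 = \left(15574 + 20474\right) - 75 = 36048 - 75 = 35973$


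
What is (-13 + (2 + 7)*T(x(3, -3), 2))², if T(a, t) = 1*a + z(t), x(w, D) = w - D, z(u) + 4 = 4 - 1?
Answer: 1024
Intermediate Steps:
z(u) = -1 (z(u) = -4 + (4 - 1) = -4 + 3 = -1)
T(a, t) = -1 + a (T(a, t) = 1*a - 1 = a - 1 = -1 + a)
(-13 + (2 + 7)*T(x(3, -3), 2))² = (-13 + (2 + 7)*(-1 + (3 - 1*(-3))))² = (-13 + 9*(-1 + (3 + 3)))² = (-13 + 9*(-1 + 6))² = (-13 + 9*5)² = (-13 + 45)² = 32² = 1024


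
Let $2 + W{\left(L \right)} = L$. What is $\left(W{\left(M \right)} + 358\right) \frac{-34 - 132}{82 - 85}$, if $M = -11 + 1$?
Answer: $\frac{57436}{3} \approx 19145.0$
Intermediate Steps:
$M = -10$
$W{\left(L \right)} = -2 + L$
$\left(W{\left(M \right)} + 358\right) \frac{-34 - 132}{82 - 85} = \left(\left(-2 - 10\right) + 358\right) \frac{-34 - 132}{82 - 85} = \left(-12 + 358\right) \left(- \frac{166}{-3}\right) = 346 \left(\left(-166\right) \left(- \frac{1}{3}\right)\right) = 346 \cdot \frac{166}{3} = \frac{57436}{3}$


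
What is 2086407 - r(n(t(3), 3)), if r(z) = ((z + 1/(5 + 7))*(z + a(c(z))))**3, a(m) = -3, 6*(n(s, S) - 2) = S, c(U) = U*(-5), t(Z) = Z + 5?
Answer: 28842520159/13824 ≈ 2.0864e+6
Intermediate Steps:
t(Z) = 5 + Z
c(U) = -5*U
n(s, S) = 2 + S/6
r(z) = (-3 + z)**3*(1/12 + z)**3 (r(z) = ((z + 1/(5 + 7))*(z - 3))**3 = ((z + 1/12)*(-3 + z))**3 = ((1/12 + z)*(-3 + z))**3 = ((-3 + z)*(1/12 + z))**3 = (-3 + z)**3*(1/12 + z)**3)
2086407 - r(n(t(3), 3)) = 2086407 - (1 + 12*(2 + (1/6)*3))**3*(-3 + (2 + (1/6)*3))**3/1728 = 2086407 - (1 + 12*(2 + 1/2))**3*(-3 + (2 + 1/2))**3/1728 = 2086407 - (1 + 12*(5/2))**3*(-3 + 5/2)**3/1728 = 2086407 - (1 + 30)**3*(-1/2)**3/1728 = 2086407 - 31**3*(-1)/(1728*8) = 2086407 - 29791*(-1)/(1728*8) = 2086407 - 1*(-29791/13824) = 2086407 + 29791/13824 = 28842520159/13824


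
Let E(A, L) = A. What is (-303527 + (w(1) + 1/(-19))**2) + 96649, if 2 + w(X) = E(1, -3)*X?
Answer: -74682558/361 ≈ -2.0688e+5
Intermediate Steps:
w(X) = -2 + X (w(X) = -2 + 1*X = -2 + X)
(-303527 + (w(1) + 1/(-19))**2) + 96649 = (-303527 + ((-2 + 1) + 1/(-19))**2) + 96649 = (-303527 + (-1 - 1/19)**2) + 96649 = (-303527 + (-20/19)**2) + 96649 = (-303527 + 400/361) + 96649 = -109572847/361 + 96649 = -74682558/361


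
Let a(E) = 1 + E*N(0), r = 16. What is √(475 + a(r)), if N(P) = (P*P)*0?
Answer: 2*√119 ≈ 21.817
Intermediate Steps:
N(P) = 0 (N(P) = P²*0 = 0)
a(E) = 1 (a(E) = 1 + E*0 = 1 + 0 = 1)
√(475 + a(r)) = √(475 + 1) = √476 = 2*√119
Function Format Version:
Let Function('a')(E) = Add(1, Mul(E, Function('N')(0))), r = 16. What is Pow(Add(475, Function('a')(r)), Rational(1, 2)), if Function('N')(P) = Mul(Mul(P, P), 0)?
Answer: Mul(2, Pow(119, Rational(1, 2))) ≈ 21.817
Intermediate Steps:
Function('N')(P) = 0 (Function('N')(P) = Mul(Pow(P, 2), 0) = 0)
Function('a')(E) = 1 (Function('a')(E) = Add(1, Mul(E, 0)) = Add(1, 0) = 1)
Pow(Add(475, Function('a')(r)), Rational(1, 2)) = Pow(Add(475, 1), Rational(1, 2)) = Pow(476, Rational(1, 2)) = Mul(2, Pow(119, Rational(1, 2)))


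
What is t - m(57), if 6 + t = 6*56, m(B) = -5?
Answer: 335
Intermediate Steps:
t = 330 (t = -6 + 6*56 = -6 + 336 = 330)
t - m(57) = 330 - 1*(-5) = 330 + 5 = 335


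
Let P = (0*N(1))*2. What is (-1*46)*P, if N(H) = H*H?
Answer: 0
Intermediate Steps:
N(H) = H**2
P = 0 (P = (0*1**2)*2 = (0*1)*2 = 0*2 = 0)
(-1*46)*P = -1*46*0 = -46*0 = 0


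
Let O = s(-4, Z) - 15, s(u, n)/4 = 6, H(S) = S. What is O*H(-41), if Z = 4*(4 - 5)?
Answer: -369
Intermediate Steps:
Z = -4 (Z = 4*(-1) = -4)
s(u, n) = 24 (s(u, n) = 4*6 = 24)
O = 9 (O = 24 - 15 = 9)
O*H(-41) = 9*(-41) = -369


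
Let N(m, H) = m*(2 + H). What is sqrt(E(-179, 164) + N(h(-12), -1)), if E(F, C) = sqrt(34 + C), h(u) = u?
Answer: sqrt(-12 + 3*sqrt(22)) ≈ 1.4392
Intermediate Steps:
sqrt(E(-179, 164) + N(h(-12), -1)) = sqrt(sqrt(34 + 164) - 12*(2 - 1)) = sqrt(sqrt(198) - 12*1) = sqrt(3*sqrt(22) - 12) = sqrt(-12 + 3*sqrt(22))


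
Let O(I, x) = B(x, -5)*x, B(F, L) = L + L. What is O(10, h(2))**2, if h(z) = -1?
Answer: 100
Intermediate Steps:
B(F, L) = 2*L
O(I, x) = -10*x (O(I, x) = (2*(-5))*x = -10*x)
O(10, h(2))**2 = (-10*(-1))**2 = 10**2 = 100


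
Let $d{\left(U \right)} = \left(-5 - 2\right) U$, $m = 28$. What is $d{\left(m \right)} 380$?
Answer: $-74480$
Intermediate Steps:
$d{\left(U \right)} = - 7 U$ ($d{\left(U \right)} = \left(-5 + \left(-4 + 2\right)\right) U = \left(-5 - 2\right) U = - 7 U$)
$d{\left(m \right)} 380 = \left(-7\right) 28 \cdot 380 = \left(-196\right) 380 = -74480$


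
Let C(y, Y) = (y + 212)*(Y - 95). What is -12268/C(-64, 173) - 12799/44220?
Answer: -9586703/7089940 ≈ -1.3522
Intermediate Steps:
C(y, Y) = (-95 + Y)*(212 + y) (C(y, Y) = (212 + y)*(-95 + Y) = (-95 + Y)*(212 + y))
-12268/C(-64, 173) - 12799/44220 = -12268/(-20140 - 95*(-64) + 212*173 + 173*(-64)) - 12799/44220 = -12268/(-20140 + 6080 + 36676 - 11072) - 12799*1/44220 = -12268/11544 - 12799/44220 = -12268*1/11544 - 12799/44220 = -3067/2886 - 12799/44220 = -9586703/7089940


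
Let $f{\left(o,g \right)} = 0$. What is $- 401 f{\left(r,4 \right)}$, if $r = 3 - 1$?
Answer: $0$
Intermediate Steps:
$r = 2$
$- 401 f{\left(r,4 \right)} = \left(-401\right) 0 = 0$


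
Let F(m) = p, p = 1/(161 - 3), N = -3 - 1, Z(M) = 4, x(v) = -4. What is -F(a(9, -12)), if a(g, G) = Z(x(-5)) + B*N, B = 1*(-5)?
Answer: -1/158 ≈ -0.0063291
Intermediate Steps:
B = -5
N = -4
a(g, G) = 24 (a(g, G) = 4 - 5*(-4) = 4 + 20 = 24)
p = 1/158 ≈ 0.0063291
F(m) = 1/158
-F(a(9, -12)) = -1*1/158 = -1/158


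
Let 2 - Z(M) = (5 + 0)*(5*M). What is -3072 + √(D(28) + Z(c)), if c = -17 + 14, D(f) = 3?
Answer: -3072 + 4*√5 ≈ -3063.1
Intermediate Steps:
c = -3
Z(M) = 2 - 25*M (Z(M) = 2 - (5 + 0)*5*M = 2 - 5*5*M = 2 - 25*M)
-3072 + √(D(28) + Z(c)) = -3072 + √(3 + (2 - 25*(-3))) = -3072 + √(3 + (2 + 75)) = -3072 + √(3 + 77) = -3072 + √80 = -3072 + 4*√5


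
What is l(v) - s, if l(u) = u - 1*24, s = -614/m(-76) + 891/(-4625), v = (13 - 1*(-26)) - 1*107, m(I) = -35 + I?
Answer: -1350577/13875 ≈ -97.339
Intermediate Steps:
v = -68 (v = (13 + 26) - 107 = 39 - 107 = -68)
s = 74077/13875 (s = -614/(-35 - 76) + 891/(-4625) = -614/(-111) + 891*(-1/4625) = -614*(-1/111) - 891/4625 = 614/111 - 891/4625 = 74077/13875 ≈ 5.3389)
l(u) = -24 + u (l(u) = u - 24 = -24 + u)
l(v) - s = (-24 - 68) - 1*74077/13875 = -92 - 74077/13875 = -1350577/13875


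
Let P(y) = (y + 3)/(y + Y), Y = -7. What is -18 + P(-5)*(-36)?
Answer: -24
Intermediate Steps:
P(y) = (3 + y)/(-7 + y) (P(y) = (y + 3)/(y - 7) = (3 + y)/(-7 + y))
-18 + P(-5)*(-36) = -18 + ((3 - 5)/(-7 - 5))*(-36) = -18 + (-2/(-12))*(-36) = -18 - 1/12*(-2)*(-36) = -18 + (⅙)*(-36) = -18 - 6 = -24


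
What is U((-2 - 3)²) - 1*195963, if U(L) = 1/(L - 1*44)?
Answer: -3723298/19 ≈ -1.9596e+5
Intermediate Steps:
U(L) = 1/(-44 + L) (U(L) = 1/(L - 44) = 1/(-44 + L))
U((-2 - 3)²) - 1*195963 = 1/(-44 + (-2 - 3)²) - 1*195963 = 1/(-44 + (-5)²) - 195963 = 1/(-44 + 25) - 195963 = 1/(-19) - 195963 = -1/19 - 195963 = -3723298/19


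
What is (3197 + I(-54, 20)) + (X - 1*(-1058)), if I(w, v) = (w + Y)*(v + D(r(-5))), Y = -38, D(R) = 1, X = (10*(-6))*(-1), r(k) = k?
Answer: 2383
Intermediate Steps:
X = 60 (X = -60*(-1) = 60)
I(w, v) = (1 + v)*(-38 + w) (I(w, v) = (w - 38)*(v + 1) = (-38 + w)*(1 + v) = (1 + v)*(-38 + w))
(3197 + I(-54, 20)) + (X - 1*(-1058)) = (3197 + (-38 - 54 - 38*20 + 20*(-54))) + (60 - 1*(-1058)) = (3197 + (-38 - 54 - 760 - 1080)) + (60 + 1058) = (3197 - 1932) + 1118 = 1265 + 1118 = 2383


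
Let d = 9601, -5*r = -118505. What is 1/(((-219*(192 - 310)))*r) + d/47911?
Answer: 5880432452353/29344588785462 ≈ 0.20039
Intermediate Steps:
r = 23701 (r = -1/5*(-118505) = 23701)
1/(((-219*(192 - 310)))*r) + d/47911 = 1/(-219*(192 - 310)*23701) + 9601/47911 = (1/23701)/(-219*(-118)) + 9601*(1/47911) = (1/23701)/25842 + 9601/47911 = (1/25842)*(1/23701) + 9601/47911 = 1/612481242 + 9601/47911 = 5880432452353/29344588785462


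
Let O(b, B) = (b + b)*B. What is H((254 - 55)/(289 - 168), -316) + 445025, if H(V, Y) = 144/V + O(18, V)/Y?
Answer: 846711000632/1902241 ≈ 4.4511e+5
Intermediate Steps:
O(b, B) = 2*B*b (O(b, B) = (2*b)*B = 2*B*b)
H(V, Y) = 144/V + 36*V/Y (H(V, Y) = 144/V + (2*V*18)/Y = 144/V + (36*V)/Y = 144/V + 36*V/Y)
H((254 - 55)/(289 - 168), -316) + 445025 = (144/(((254 - 55)/(289 - 168))) + 36*((254 - 55)/(289 - 168))/(-316)) + 445025 = (144/((199/121)) + 36*(199/121)*(-1/316)) + 445025 = (144/((199*(1/121))) + 36*(199*(1/121))*(-1/316)) + 445025 = (144/(199/121) + 36*(199/121)*(-1/316)) + 445025 = (144*(121/199) - 1791/9559) + 445025 = (17424/199 - 1791/9559) + 445025 = 166199607/1902241 + 445025 = 846711000632/1902241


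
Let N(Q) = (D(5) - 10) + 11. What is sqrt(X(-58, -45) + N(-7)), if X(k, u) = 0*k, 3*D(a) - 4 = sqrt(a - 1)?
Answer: sqrt(3) ≈ 1.7320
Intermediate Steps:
D(a) = 4/3 + sqrt(-1 + a)/3 (D(a) = 4/3 + sqrt(a - 1)/3 = 4/3 + sqrt(-1 + a)/3)
N(Q) = 3 (N(Q) = ((4/3 + sqrt(-1 + 5)/3) - 10) + 11 = ((4/3 + sqrt(4)/3) - 10) + 11 = ((4/3 + (1/3)*2) - 10) + 11 = ((4/3 + 2/3) - 10) + 11 = (2 - 10) + 11 = -8 + 11 = 3)
X(k, u) = 0
sqrt(X(-58, -45) + N(-7)) = sqrt(0 + 3) = sqrt(3)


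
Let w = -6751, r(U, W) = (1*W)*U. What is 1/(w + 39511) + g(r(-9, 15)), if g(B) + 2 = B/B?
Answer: -32759/32760 ≈ -0.99997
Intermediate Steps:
r(U, W) = U*W (r(U, W) = W*U = U*W)
g(B) = -1 (g(B) = -2 + B/B = -2 + 1 = -1)
1/(w + 39511) + g(r(-9, 15)) = 1/(-6751 + 39511) - 1 = 1/32760 - 1 = -32759/32760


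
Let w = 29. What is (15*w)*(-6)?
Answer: -2610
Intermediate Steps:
(15*w)*(-6) = (15*29)*(-6) = 435*(-6) = -2610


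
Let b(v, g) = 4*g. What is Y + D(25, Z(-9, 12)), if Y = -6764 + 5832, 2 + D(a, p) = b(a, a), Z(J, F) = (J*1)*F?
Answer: -834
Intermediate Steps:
Z(J, F) = F*J (Z(J, F) = J*F = F*J)
D(a, p) = -2 + 4*a
Y = -932
Y + D(25, Z(-9, 12)) = -932 + (-2 + 4*25) = -932 + (-2 + 100) = -932 + 98 = -834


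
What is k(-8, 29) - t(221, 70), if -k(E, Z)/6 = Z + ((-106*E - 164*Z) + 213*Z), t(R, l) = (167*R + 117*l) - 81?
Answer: -58804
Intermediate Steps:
t(R, l) = -81 + 117*l + 167*R (t(R, l) = (117*l + 167*R) - 81 = -81 + 117*l + 167*R)
k(E, Z) = -300*Z + 636*E (k(E, Z) = -6*(Z + ((-106*E - 164*Z) + 213*Z)) = -6*(Z + ((-164*Z - 106*E) + 213*Z)) = -6*(Z + (-106*E + 49*Z)) = -6*(-106*E + 50*Z) = -300*Z + 636*E)
k(-8, 29) - t(221, 70) = (-300*29 + 636*(-8)) - (-81 + 117*70 + 167*221) = (-8700 - 5088) - (-81 + 8190 + 36907) = -13788 - 1*45016 = -13788 - 45016 = -58804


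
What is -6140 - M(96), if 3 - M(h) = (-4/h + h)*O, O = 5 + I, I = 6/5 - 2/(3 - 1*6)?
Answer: -1974271/360 ≈ -5484.1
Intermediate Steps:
I = 28/15 (I = 6*(⅕) - 2/(3 - 6) = 6/5 - 2/(-3) = 6/5 - 2*(-⅓) = 6/5 + ⅔ = 28/15 ≈ 1.8667)
O = 103/15 (O = 5 + 28/15 = 103/15 ≈ 6.8667)
M(h) = 3 - 103*h/15 + 412/(15*h) (M(h) = 3 - (-4/h + h)*103/15 = 3 - (h - 4/h)*103/15 = 3 - (-412/(15*h) + 103*h/15) = 3 + (-103*h/15 + 412/(15*h)) = 3 - 103*h/15 + 412/(15*h))
-6140 - M(96) = -6140 - (412 + 96*(45 - 103*96))/(15*96) = -6140 - (412 + 96*(45 - 9888))/(15*96) = -6140 - (412 + 96*(-9843))/(15*96) = -6140 - (412 - 944928)/(15*96) = -6140 - (-944516)/(15*96) = -6140 - 1*(-236129/360) = -6140 + 236129/360 = -1974271/360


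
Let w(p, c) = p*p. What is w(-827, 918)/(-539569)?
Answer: -683929/539569 ≈ -1.2675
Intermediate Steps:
w(p, c) = p**2
w(-827, 918)/(-539569) = (-827)**2/(-539569) = 683929*(-1/539569) = -683929/539569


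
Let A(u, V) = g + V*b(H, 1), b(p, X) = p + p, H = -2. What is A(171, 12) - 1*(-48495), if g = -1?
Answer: 48446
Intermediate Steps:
b(p, X) = 2*p
A(u, V) = -1 - 4*V (A(u, V) = -1 + V*(2*(-2)) = -1 + V*(-4) = -1 - 4*V)
A(171, 12) - 1*(-48495) = (-1 - 4*12) - 1*(-48495) = (-1 - 48) + 48495 = -49 + 48495 = 48446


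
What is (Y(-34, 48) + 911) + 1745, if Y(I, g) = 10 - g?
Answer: 2618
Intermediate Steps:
(Y(-34, 48) + 911) + 1745 = ((10 - 1*48) + 911) + 1745 = ((10 - 48) + 911) + 1745 = (-38 + 911) + 1745 = 873 + 1745 = 2618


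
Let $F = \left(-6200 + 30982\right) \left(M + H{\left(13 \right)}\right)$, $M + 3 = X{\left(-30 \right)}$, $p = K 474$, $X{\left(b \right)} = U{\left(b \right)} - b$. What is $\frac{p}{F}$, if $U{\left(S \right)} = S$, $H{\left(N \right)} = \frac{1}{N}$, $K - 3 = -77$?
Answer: $\frac{113997}{235429} \approx 0.48421$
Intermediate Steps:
$K = -74$ ($K = 3 - 77 = -74$)
$X{\left(b \right)} = 0$ ($X{\left(b \right)} = b - b = 0$)
$p = -35076$ ($p = \left(-74\right) 474 = -35076$)
$M = -3$ ($M = -3 + 0 = -3$)
$F = - \frac{941716}{13}$ ($F = \left(-6200 + 30982\right) \left(-3 + \frac{1}{13}\right) = 24782 \left(-3 + \frac{1}{13}\right) = 24782 \left(- \frac{38}{13}\right) = - \frac{941716}{13} \approx -72440.0$)
$\frac{p}{F} = - \frac{35076}{- \frac{941716}{13}} = \left(-35076\right) \left(- \frac{13}{941716}\right) = \frac{113997}{235429}$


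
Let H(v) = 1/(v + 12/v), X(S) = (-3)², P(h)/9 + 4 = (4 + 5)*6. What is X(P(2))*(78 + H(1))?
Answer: 9135/13 ≈ 702.69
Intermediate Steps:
P(h) = 450 (P(h) = -36 + 9*((4 + 5)*6) = -36 + 9*(9*6) = -36 + 9*54 = -36 + 486 = 450)
X(S) = 9
X(P(2))*(78 + H(1)) = 9*(78 + 1/(12 + 1²)) = 9*(78 + 1/(12 + 1)) = 9*(78 + 1/13) = 9*(1015/13) = 9135/13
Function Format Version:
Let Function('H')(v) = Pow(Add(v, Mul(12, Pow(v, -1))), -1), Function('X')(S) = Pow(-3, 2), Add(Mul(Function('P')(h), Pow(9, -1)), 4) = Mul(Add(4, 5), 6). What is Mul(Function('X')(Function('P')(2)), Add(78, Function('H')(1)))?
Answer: Rational(9135, 13) ≈ 702.69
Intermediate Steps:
Function('P')(h) = 450 (Function('P')(h) = Add(-36, Mul(9, Mul(Add(4, 5), 6))) = Add(-36, Mul(9, Mul(9, 6))) = Add(-36, Mul(9, 54)) = Add(-36, 486) = 450)
Function('X')(S) = 9
Mul(Function('X')(Function('P')(2)), Add(78, Function('H')(1))) = Mul(9, Add(78, Mul(1, Pow(Add(12, Pow(1, 2)), -1)))) = Mul(9, Add(78, Mul(1, Pow(Add(12, 1), -1)))) = Mul(9, Add(78, Mul(1, Pow(13, -1)))) = Mul(9, Add(78, Mul(1, Rational(1, 13)))) = Mul(9, Add(78, Rational(1, 13))) = Mul(9, Rational(1015, 13)) = Rational(9135, 13)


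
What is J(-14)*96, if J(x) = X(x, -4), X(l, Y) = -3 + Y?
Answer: -672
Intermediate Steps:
J(x) = -7 (J(x) = -3 - 4 = -7)
J(-14)*96 = -7*96 = -672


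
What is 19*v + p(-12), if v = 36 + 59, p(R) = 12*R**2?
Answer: 3533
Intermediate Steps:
v = 95
19*v + p(-12) = 19*95 + 12*(-12)**2 = 1805 + 12*144 = 1805 + 1728 = 3533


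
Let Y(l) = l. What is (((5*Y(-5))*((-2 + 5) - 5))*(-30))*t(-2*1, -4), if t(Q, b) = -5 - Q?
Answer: 4500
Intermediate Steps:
(((5*Y(-5))*((-2 + 5) - 5))*(-30))*t(-2*1, -4) = (((5*(-5))*((-2 + 5) - 5))*(-30))*(-5 - (-2)) = (-25*(3 - 5)*(-30))*(-5 - 1*(-2)) = (-25*(-2)*(-30))*(-5 + 2) = (50*(-30))*(-3) = -1500*(-3) = 4500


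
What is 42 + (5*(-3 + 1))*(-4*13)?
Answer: 562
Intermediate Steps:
42 + (5*(-3 + 1))*(-4*13) = 42 + (5*(-2))*(-52) = 42 - 10*(-52) = 42 + 520 = 562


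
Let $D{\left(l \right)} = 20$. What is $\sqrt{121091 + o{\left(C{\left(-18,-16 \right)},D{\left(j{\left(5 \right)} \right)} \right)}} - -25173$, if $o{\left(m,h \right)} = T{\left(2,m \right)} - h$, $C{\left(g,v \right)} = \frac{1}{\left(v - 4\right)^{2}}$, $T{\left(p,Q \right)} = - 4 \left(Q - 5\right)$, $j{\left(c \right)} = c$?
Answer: $25173 + \frac{\sqrt{12109099}}{10} \approx 25521.0$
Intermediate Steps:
$T{\left(p,Q \right)} = 20 - 4 Q$ ($T{\left(p,Q \right)} = - 4 \left(-5 + Q\right) = 20 - 4 Q$)
$C{\left(g,v \right)} = \frac{1}{\left(-4 + v\right)^{2}}$
$o{\left(m,h \right)} = 20 - h - 4 m$ ($o{\left(m,h \right)} = \left(20 - 4 m\right) - h = 20 - h - 4 m$)
$\sqrt{121091 + o{\left(C{\left(-18,-16 \right)},D{\left(j{\left(5 \right)} \right)} \right)}} - -25173 = \sqrt{121091 - \frac{4}{\left(-4 - 16\right)^{2}}} - -25173 = \sqrt{121091 - \frac{1}{100}} + 25173 = \sqrt{\frac{12109099}{100}} + 25173 = \frac{\sqrt{12109099}}{10} + 25173 = 25173 + \frac{\sqrt{12109099}}{10}$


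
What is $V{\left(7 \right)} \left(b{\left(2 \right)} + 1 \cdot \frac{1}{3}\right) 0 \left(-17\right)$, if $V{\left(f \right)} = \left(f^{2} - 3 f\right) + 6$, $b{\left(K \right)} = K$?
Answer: $0$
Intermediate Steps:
$V{\left(f \right)} = 6 + f^{2} - 3 f$
$V{\left(7 \right)} \left(b{\left(2 \right)} + 1 \cdot \frac{1}{3}\right) 0 \left(-17\right) = \left(6 + 7^{2} - 21\right) \left(2 + 1 \cdot \frac{1}{3}\right) 0 \left(-17\right) = \left(6 + 49 - 21\right) \left(2 + 1 \cdot \frac{1}{3}\right) 0 \left(-17\right) = 34 \left(2 + \frac{1}{3}\right) 0 \left(-17\right) = 34 \cdot \frac{7}{3} \cdot 0 \left(-17\right) = 34 \cdot 0 \left(-17\right) = 0 \left(-17\right) = 0$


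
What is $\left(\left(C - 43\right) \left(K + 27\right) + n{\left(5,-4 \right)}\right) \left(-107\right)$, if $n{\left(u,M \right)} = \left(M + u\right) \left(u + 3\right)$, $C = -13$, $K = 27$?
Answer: $322712$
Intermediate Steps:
$n{\left(u,M \right)} = \left(3 + u\right) \left(M + u\right)$ ($n{\left(u,M \right)} = \left(M + u\right) \left(3 + u\right) = \left(3 + u\right) \left(M + u\right)$)
$\left(\left(C - 43\right) \left(K + 27\right) + n{\left(5,-4 \right)}\right) \left(-107\right) = \left(\left(-13 - 43\right) \left(27 + 27\right) + \left(5^{2} + 3 \left(-4\right) + 3 \cdot 5 - 20\right)\right) \left(-107\right) = \left(\left(-56\right) 54 + \left(25 - 12 + 15 - 20\right)\right) \left(-107\right) = \left(-3024 + 8\right) \left(-107\right) = \left(-3016\right) \left(-107\right) = 322712$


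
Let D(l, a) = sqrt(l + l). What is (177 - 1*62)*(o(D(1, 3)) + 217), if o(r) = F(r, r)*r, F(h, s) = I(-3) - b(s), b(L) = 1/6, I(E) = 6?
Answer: 24955 + 4025*sqrt(2)/6 ≈ 25904.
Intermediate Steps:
b(L) = 1/6
F(h, s) = 35/6 (F(h, s) = 6 - 1*1/6 = 6 - 1/6 = 35/6)
D(l, a) = sqrt(2)*sqrt(l) (D(l, a) = sqrt(2*l) = sqrt(2)*sqrt(l))
o(r) = 35*r/6
(177 - 1*62)*(o(D(1, 3)) + 217) = (177 - 1*62)*(35*(sqrt(2)*sqrt(1))/6 + 217) = (177 - 62)*(35*(sqrt(2)*1)/6 + 217) = 115*(35*sqrt(2)/6 + 217) = 115*(217 + 35*sqrt(2)/6) = 24955 + 4025*sqrt(2)/6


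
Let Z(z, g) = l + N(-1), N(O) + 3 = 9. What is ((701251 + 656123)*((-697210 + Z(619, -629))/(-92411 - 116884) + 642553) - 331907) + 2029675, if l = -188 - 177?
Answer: 20282800720026984/23255 ≈ 8.7219e+11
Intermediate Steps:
N(O) = 6 (N(O) = -3 + 9 = 6)
l = -365
Z(z, g) = -359 (Z(z, g) = -365 + 6 = -359)
((701251 + 656123)*((-697210 + Z(619, -629))/(-92411 - 116884) + 642553) - 331907) + 2029675 = ((701251 + 656123)*((-697210 - 359)/(-92411 - 116884) + 642553) - 331907) + 2029675 = (1357374*(-697569/(-209295) + 642553) - 331907) + 2029675 = (1357374*(-697569*(-1/209295) + 642553) - 331907) + 2029675 = (1357374*(232523/69765 + 642553) - 331907) + 2029675 = (1357374*(44827942568/69765) - 331907) + 2029675 = (20282761238432144/23255 - 331907) + 2029675 = 20282753519934859/23255 + 2029675 = 20282800720026984/23255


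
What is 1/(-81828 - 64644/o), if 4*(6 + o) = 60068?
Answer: -15011/1228384752 ≈ -1.2220e-5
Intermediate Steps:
o = 15011 (o = -6 + (¼)*60068 = -6 + 15017 = 15011)
1/(-81828 - 64644/o) = 1/(-81828 - 64644/15011) = 1/(-1228384752/15011) = -15011/1228384752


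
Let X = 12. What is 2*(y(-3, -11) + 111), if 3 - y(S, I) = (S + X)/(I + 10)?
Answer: 246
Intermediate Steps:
y(S, I) = 3 - (12 + S)/(10 + I) (y(S, I) = 3 - (S + 12)/(I + 10) = 3 - (12 + S)/(10 + I))
2*(y(-3, -11) + 111) = 2*((18 - 1*(-3) + 3*(-11))/(10 - 11) + 111) = 2*((18 + 3 - 33)/(-1) + 111) = 2*(-1*(-12) + 111) = 2*(12 + 111) = 2*123 = 246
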